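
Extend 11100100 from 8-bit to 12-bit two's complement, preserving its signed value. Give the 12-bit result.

MSB of 11100100 is 1; replicate it into the new high bits.
1111|11100100 → 111111100100 (still -28).

111111100100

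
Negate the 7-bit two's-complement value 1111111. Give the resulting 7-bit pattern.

0000001

Invert: 0000000. Add 1: 0000001.
Check: 1111111 = -1, 0000001 = 1.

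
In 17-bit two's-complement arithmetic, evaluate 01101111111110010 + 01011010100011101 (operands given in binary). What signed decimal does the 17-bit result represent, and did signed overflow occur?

-27377; overflow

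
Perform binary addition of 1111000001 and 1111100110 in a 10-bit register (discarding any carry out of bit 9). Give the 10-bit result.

  1111000001
+ 1111100110
= 1110100111  (discard carry-out 1)

1110100111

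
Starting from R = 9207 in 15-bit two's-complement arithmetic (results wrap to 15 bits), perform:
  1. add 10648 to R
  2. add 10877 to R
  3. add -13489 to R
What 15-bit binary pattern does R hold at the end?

Start: R = 9207 = 010001111110111.
R = 9207 + 10648 = 19855; wraps to -12913 = 100110110001111
R = -12913 + 10877 = -2036 = 111100000001100
R = -2036 + (-13489) = -15525 = 100001101011011

100001101011011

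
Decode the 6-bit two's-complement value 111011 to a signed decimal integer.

MSB is 1, so the value is negative.
Invert: 000100. Add 1: 000101 = 5. So the value is −5.

-5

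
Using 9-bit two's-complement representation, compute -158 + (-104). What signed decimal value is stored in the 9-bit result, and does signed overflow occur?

250; overflow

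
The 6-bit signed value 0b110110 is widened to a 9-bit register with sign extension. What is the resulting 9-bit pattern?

111110110

MSB of 110110 is 1; replicate it into the new high bits.
111|110110 → 111110110 (still -10).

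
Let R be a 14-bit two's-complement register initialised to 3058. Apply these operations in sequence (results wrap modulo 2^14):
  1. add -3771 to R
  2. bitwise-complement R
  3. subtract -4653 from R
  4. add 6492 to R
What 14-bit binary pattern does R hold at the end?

10111001010001

Start: R = 3058 = 00101111110010.
R = 3058 + (-3771) = -713 = 11110100110111
R = NOT 11110100110111 = 00001011001000 = 712
R = 712 − (-4653) = 5365 = 01010011110101
R = 5365 + 6492 = 11857; wraps to -4527 = 10111001010001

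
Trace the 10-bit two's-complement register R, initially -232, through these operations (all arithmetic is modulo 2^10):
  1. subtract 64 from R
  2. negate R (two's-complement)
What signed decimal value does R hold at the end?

296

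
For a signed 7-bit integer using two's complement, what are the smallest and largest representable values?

min = -64, max = 63

Minimum: −2^6 = -64.
Maximum: 2^6 − 1 = 63.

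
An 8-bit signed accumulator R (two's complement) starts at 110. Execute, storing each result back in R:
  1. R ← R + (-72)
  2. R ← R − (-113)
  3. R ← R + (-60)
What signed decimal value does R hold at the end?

Start: R = 110 = 01101110.
R = 110 + (-72) = 38 = 00100110
R = 38 − (-113) = 151; wraps to -105 = 10010111
R = -105 + (-60) = -165; wraps to 91 = 01011011

91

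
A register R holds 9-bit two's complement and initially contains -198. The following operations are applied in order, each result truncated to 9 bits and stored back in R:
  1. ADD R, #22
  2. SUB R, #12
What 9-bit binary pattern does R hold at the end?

101000100

Start: R = -198 = 100111010.
R = -198 + 22 = -176 = 101010000
R = -176 − 12 = -188 = 101000100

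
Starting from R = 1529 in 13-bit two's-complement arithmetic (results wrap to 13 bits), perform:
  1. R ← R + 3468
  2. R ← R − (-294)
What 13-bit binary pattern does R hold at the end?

Start: R = 1529 = 0010111111001.
R = 1529 + 3468 = 4997; wraps to -3195 = 1001110000101
R = -3195 − (-294) = -2901 = 1010010101011

1010010101011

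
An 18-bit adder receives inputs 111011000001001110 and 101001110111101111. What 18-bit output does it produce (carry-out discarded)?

100100111000111101

  111011000001001110
+ 101001110111101111
= 100100111000111101  (discard carry-out 1)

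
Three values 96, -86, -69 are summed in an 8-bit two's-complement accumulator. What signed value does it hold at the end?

-59

96 + (-86) = 10 (00001010)
10 + (-69) = -59 (11000101)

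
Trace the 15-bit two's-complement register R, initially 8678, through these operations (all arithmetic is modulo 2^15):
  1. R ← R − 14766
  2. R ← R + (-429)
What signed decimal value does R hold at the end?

-6517

Start: R = 8678 = 010000111100110.
R = 8678 − 14766 = -6088 = 110100000111000
R = -6088 + (-429) = -6517 = 110011010001011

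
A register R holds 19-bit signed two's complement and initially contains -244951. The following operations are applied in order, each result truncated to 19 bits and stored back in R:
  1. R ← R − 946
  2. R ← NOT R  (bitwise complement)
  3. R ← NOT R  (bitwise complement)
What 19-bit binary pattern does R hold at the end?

1000011111101110111

Start: R = -244951 = 1000100001100101001.
R = -244951 − 946 = -245897 = 1000011111101110111
R = NOT 1000011111101110111 = 0111100000010001000 = 245896
R = NOT 0111100000010001000 = 1000011111101110111 = -245897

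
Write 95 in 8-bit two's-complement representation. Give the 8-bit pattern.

95 is non-negative, so write it directly in 8 bits: 01011111.

01011111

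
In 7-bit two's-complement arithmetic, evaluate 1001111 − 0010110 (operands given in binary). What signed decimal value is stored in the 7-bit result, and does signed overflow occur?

57; overflow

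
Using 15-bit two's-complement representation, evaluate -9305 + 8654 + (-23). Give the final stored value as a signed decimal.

-9305 + 8654 = -651 (111110101110101)
-651 + (-23) = -674 (111110101011110)

-674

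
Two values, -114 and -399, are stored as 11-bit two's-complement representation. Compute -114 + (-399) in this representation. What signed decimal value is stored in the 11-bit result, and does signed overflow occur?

-114 → 11110001110
-399 → 11001110001
  11110001110
+ 11001110001
= 10111111111  (discard carry-out 1)
Result 10111111111: MSB = 1 → 1535 − 2048 = -513.
Both addends are negative and so is the stored result: no signed overflow.

-513; no overflow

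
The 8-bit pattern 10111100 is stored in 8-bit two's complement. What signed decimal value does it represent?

MSB is 1, so the value is negative.
Unsigned reading: 188. Subtract 2^8 = 256: 188 − 256 = -68.

-68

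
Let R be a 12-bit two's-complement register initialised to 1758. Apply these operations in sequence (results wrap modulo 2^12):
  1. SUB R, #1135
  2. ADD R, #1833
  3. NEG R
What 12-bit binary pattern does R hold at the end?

Start: R = 1758 = 011011011110.
R = 1758 − 1135 = 623 = 001001101111
R = 623 + 1833 = 2456; wraps to -1640 = 100110011000
R = −(-1640) = 1640 = 011001101000

011001101000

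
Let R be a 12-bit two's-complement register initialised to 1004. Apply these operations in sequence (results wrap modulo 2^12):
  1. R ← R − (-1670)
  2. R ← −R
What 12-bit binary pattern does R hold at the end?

010110001110

Start: R = 1004 = 001111101100.
R = 1004 − (-1670) = 2674; wraps to -1422 = 101001110010
R = −(-1422) = 1422 = 010110001110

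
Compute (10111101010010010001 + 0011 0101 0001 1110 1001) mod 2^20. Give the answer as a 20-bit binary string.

11110010011001111010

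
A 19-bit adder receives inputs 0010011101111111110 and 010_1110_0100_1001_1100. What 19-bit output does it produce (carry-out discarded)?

  0010011101111111110
+ 0101110010010011100
= 1000010000010011010

1000010000010011010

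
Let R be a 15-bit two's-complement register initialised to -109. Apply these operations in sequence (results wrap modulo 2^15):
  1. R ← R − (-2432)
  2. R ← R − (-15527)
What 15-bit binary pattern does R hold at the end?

Start: R = -109 = 111111110010011.
R = -109 − (-2432) = 2323 = 000100100010011
R = 2323 − (-15527) = 17850; wraps to -14918 = 100010110111010

100010110111010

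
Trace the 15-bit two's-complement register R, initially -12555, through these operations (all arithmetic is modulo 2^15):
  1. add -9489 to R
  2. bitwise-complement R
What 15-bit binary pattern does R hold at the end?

101011000011011

Start: R = -12555 = 100111011110101.
R = -12555 + (-9489) = -22044; wraps to 10724 = 010100111100100
R = NOT 010100111100100 = 101011000011011 = -10725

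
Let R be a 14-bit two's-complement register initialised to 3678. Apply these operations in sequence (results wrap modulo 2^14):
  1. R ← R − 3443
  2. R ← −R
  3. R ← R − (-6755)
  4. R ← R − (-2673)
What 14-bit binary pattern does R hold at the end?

Start: R = 3678 = 00111001011110.
R = 3678 − 3443 = 235 = 00000011101011
R = −(235) = -235 = 11111100010101
R = -235 − (-6755) = 6520 = 01100101111000
R = 6520 − (-2673) = 9193; wraps to -7191 = 10001111101001

10001111101001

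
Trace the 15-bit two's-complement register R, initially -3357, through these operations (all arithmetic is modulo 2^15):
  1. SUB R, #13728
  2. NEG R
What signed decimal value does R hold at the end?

Start: R = -3357 = 111001011100011.
R = -3357 − 13728 = -17085; wraps to 15683 = 011110101000011
R = −(15683) = -15683 = 100001010111101

-15683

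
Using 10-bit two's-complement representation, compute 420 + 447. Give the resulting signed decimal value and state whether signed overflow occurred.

420 → 0110100100
447 → 0110111111
  0110100100
+ 0110111111
= 1101100011
Result 1101100011: MSB = 1 → 867 − 1024 = -157.
Both addends are non-negative but the stored result is negative: signed overflow. The true value 420 + 447 = 867 lies outside [-512, 511].

-157; overflow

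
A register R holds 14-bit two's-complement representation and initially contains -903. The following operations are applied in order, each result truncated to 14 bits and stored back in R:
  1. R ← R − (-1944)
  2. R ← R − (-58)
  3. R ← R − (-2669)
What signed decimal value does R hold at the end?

3768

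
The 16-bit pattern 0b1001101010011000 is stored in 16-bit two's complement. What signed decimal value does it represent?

-25960

MSB is 1, so the value is negative.
Unsigned reading: 39576. Subtract 2^16 = 65536: 39576 − 65536 = -25960.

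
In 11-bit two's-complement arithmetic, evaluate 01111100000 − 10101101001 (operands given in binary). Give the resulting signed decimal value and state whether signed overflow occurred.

01111100000 = 992 (signed)
10101101001 = -663 (signed)
Subtract via negate-and-add: invert 10101101001 + 1 = 01010010111 (i.e. 663).
  01111100000
+ 01010010111
= 11001110111
Result 11001110111: MSB = 1 → 1655 − 2048 = -393.
Both addends (after negating the subtrahend) are non-negative but the stored result is negative: signed overflow. The true value 992 − (-663) = 1655 lies outside [-1024, 1023].

-393; overflow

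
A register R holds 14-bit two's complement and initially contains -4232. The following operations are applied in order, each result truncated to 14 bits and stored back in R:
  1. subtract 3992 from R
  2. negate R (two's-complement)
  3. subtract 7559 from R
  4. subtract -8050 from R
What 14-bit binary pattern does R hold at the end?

Start: R = -4232 = 10111101111000.
R = -4232 − 3992 = -8224; wraps to 8160 = 01111111100000
R = −(8160) = -8160 = 10000000100000
R = -8160 − 7559 = -15719; wraps to 665 = 00001010011001
R = 665 − (-8050) = 8715; wraps to -7669 = 10001000001011

10001000001011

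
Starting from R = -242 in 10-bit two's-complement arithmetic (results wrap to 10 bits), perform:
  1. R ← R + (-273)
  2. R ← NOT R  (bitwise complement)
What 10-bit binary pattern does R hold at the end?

1000000010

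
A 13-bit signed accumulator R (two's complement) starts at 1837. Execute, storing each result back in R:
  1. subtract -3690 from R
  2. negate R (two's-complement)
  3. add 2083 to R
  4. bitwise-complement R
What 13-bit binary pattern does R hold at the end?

Start: R = 1837 = 0011100101101.
R = 1837 − (-3690) = 5527; wraps to -2665 = 1010110010111
R = −(-2665) = 2665 = 0101001101001
R = 2665 + 2083 = 4748; wraps to -3444 = 1001010001100
R = NOT 1001010001100 = 0110101110011 = 3443

0110101110011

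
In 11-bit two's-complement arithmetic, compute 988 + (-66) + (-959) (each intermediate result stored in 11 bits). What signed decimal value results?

-37

988 + (-66) = 922 (01110011010)
922 + (-959) = -37 (11111011011)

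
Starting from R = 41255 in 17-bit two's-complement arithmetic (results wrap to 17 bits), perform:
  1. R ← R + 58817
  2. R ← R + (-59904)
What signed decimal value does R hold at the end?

40168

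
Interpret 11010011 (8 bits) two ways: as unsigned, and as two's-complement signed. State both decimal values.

Unsigned: 11010011 = 211.
Signed: MSB=1 → 211 − 256 = -45.

unsigned = 211, signed = -45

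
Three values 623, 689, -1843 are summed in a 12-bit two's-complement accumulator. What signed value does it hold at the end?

623 + 689 = 1312 (010100100000)
1312 + (-1843) = -531 (110111101101)

-531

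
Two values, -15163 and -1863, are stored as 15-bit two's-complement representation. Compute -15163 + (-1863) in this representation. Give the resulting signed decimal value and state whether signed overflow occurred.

15742; overflow

-15163 → 100010011000101
-1863 → 111100010111001
  100010011000101
+ 111100010111001
= 011110101111110  (discard carry-out 1)
Result 011110101111110: MSB = 0 → value 15742.
Both addends are negative but the stored result is non-negative: signed overflow. The true value -15163 + (-1863) = -17026 lies outside [-16384, 16383].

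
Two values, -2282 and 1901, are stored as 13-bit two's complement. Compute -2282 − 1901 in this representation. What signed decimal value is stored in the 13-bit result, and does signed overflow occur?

4009; overflow

-2282 → 1011100010110
1901 → 0011101101101
Subtract via negate-and-add: invert 0011101101101 + 1 = 1100010010011 (i.e. -1901).
  1011100010110
+ 1100010010011
= 0111110101001  (discard carry-out 1)
Result 0111110101001: MSB = 0 → value 4009.
Both addends (after negating the subtrahend) are negative but the stored result is non-negative: signed overflow. The true value -2282 − 1901 = -4183 lies outside [-4096, 4095].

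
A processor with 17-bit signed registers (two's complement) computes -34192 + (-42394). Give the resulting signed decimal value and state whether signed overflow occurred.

54486; overflow

-34192 → 10111101001110000
-42394 → 10101101001100110
  10111101001110000
+ 10101101001100110
= 01101010011010110  (discard carry-out 1)
Result 01101010011010110: MSB = 0 → value 54486.
Both addends are negative but the stored result is non-negative: signed overflow. The true value -34192 + (-42394) = -76586 lies outside [-65536, 65535].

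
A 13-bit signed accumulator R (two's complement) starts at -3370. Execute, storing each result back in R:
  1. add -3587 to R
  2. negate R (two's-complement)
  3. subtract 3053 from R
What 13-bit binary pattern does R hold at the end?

0111101000000

Start: R = -3370 = 1001011010110.
R = -3370 + (-3587) = -6957; wraps to 1235 = 0010011010011
R = −(1235) = -1235 = 1101100101101
R = -1235 − 3053 = -4288; wraps to 3904 = 0111101000000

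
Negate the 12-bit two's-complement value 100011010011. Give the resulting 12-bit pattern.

Invert: 011100101100. Add 1: 011100101101.

011100101101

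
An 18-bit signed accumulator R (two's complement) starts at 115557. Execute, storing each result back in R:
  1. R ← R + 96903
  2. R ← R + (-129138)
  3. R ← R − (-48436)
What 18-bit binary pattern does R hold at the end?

100000001010101110

Start: R = 115557 = 011100001101100101.
R = 115557 + 96903 = 212460; wraps to -49684 = 110011110111101100
R = -49684 + (-129138) = -178822; wraps to 83322 = 010100010101111010
R = 83322 − (-48436) = 131758; wraps to -130386 = 100000001010101110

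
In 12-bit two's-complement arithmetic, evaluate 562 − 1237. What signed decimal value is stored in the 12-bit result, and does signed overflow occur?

-675; no overflow

562 → 001000110010
1237 → 010011010101
Subtract via negate-and-add: invert 010011010101 + 1 = 101100101011 (i.e. -1237).
  001000110010
+ 101100101011
= 110101011101
Result 110101011101: MSB = 1 → 3421 − 4096 = -675.
Addends (after negating the subtrahend) have opposite signs, so signed overflow cannot occur.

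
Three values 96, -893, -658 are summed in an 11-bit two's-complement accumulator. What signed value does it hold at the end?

593

96 + (-893) = -797 (10011100011)
-797 + (-658) = -1455 → wraps to 593 (01001010001)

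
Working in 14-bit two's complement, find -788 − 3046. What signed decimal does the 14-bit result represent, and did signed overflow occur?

-788 → 11110011101100
3046 → 00101111100110
Subtract via negate-and-add: invert 00101111100110 + 1 = 11010000011010 (i.e. -3046).
  11110011101100
+ 11010000011010
= 11000100000110  (discard carry-out 1)
Result 11000100000110: MSB = 1 → 12550 − 16384 = -3834.
Both addends (after negating the subtrahend) are negative and so is the stored result: no signed overflow.

-3834; no overflow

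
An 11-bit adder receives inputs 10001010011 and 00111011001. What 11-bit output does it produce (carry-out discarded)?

  10001010011
+ 00111011001
= 11000101100

11000101100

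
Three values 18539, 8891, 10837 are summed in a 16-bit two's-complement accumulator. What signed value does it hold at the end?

18539 + 8891 = 27430 (0110101100100110)
27430 + 10837 = 38267 → wraps to -27269 (1001010101111011)

-27269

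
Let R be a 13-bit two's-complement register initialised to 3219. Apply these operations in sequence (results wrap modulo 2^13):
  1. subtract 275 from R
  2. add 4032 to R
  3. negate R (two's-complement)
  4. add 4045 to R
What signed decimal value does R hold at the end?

Start: R = 3219 = 0110010010011.
R = 3219 − 275 = 2944 = 0101110000000
R = 2944 + 4032 = 6976; wraps to -1216 = 1101101000000
R = −(-1216) = 1216 = 0010011000000
R = 1216 + 4045 = 5261; wraps to -2931 = 1010010001101

-2931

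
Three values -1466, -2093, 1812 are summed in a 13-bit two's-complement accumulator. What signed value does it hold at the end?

-1466 + (-2093) = -3559 (1001000011001)
-3559 + 1812 = -1747 (1100100101101)

-1747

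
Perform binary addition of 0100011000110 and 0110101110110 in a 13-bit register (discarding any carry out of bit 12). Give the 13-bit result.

1011000111100

  0100011000110
+ 0110101110110
= 1011000111100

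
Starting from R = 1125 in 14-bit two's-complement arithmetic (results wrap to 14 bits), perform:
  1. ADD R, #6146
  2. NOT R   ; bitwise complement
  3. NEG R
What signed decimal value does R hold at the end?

Start: R = 1125 = 00010001100101.
R = 1125 + 6146 = 7271 = 01110001100111
R = NOT 01110001100111 = 10001110011000 = -7272
R = −(-7272) = 7272 = 01110001101000

7272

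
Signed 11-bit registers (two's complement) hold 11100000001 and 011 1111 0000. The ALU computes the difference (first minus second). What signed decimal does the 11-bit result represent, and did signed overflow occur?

785; overflow

11100000001 = -255 (signed)
011 1111 0000 → 01111110000 = 1008 (signed)
Subtract via negate-and-add: invert 01111110000 + 1 = 10000010000 (i.e. -1008).
  11100000001
+ 10000010000
= 01100010001  (discard carry-out 1)
Result 01100010001: MSB = 0 → value 785.
Both addends (after negating the subtrahend) are negative but the stored result is non-negative: signed overflow. The true value -255 − 1008 = -1263 lies outside [-1024, 1023].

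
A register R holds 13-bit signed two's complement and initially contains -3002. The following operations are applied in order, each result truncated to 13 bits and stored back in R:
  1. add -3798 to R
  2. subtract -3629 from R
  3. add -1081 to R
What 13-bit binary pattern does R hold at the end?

Start: R = -3002 = 1010001000110.
R = -3002 + (-3798) = -6800; wraps to 1392 = 0010101110000
R = 1392 − (-3629) = 5021; wraps to -3171 = 1001110011101
R = -3171 + (-1081) = -4252; wraps to 3940 = 0111101100100

0111101100100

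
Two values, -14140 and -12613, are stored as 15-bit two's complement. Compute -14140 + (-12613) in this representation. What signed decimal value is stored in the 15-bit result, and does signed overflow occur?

6015; overflow

-14140 → 100100011000100
-12613 → 100111010111011
  100100011000100
+ 100111010111011
= 001011101111111  (discard carry-out 1)
Result 001011101111111: MSB = 0 → value 6015.
Both addends are negative but the stored result is non-negative: signed overflow. The true value -14140 + (-12613) = -26753 lies outside [-16384, 16383].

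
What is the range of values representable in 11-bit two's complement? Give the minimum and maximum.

Minimum: −2^10 = -1024.
Maximum: 2^10 − 1 = 1023.

min = -1024, max = 1023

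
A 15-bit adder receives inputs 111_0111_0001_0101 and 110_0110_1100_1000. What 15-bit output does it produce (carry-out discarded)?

101110111011101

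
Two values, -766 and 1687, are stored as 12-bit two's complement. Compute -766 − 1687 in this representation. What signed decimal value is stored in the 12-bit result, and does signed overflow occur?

1643; overflow

-766 → 110100000010
1687 → 011010010111
Subtract via negate-and-add: invert 011010010111 + 1 = 100101101001 (i.e. -1687).
  110100000010
+ 100101101001
= 011001101011  (discard carry-out 1)
Result 011001101011: MSB = 0 → value 1643.
Both addends (after negating the subtrahend) are negative but the stored result is non-negative: signed overflow. The true value -766 − 1687 = -2453 lies outside [-2048, 2047].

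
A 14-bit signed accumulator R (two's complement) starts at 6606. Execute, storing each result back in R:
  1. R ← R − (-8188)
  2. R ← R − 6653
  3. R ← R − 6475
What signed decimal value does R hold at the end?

1666

Start: R = 6606 = 01100111001110.
R = 6606 − (-8188) = 14794; wraps to -1590 = 11100111001010
R = -1590 − 6653 = -8243; wraps to 8141 = 01111111001101
R = 8141 − 6475 = 1666 = 00011010000010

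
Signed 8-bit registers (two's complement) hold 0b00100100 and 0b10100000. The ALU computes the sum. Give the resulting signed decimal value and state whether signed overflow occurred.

0b00100100 → 00100100 = 36 (signed)
0b10100000 → 10100000 = -96 (signed)
  00100100
+ 10100000
= 11000100
Result 11000100: MSB = 1 → 196 − 256 = -60.
Addends have opposite signs, so signed overflow cannot occur.

-60; no overflow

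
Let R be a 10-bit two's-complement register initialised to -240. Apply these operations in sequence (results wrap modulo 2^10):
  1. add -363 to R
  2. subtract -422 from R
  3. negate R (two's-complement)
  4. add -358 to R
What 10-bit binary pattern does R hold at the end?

Start: R = -240 = 1100010000.
R = -240 + (-363) = -603; wraps to 421 = 0110100101
R = 421 − (-422) = 843; wraps to -181 = 1101001011
R = −(-181) = 181 = 0010110101
R = 181 + (-358) = -177 = 1101001111

1101001111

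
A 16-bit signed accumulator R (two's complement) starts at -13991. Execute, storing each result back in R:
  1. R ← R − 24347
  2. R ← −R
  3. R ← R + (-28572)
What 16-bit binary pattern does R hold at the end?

Start: R = -13991 = 1100100101011001.
R = -13991 − 24347 = -38338; wraps to 27198 = 0110101000111110
R = −(27198) = -27198 = 1001010111000010
R = -27198 + (-28572) = -55770; wraps to 9766 = 0010011000100110

0010011000100110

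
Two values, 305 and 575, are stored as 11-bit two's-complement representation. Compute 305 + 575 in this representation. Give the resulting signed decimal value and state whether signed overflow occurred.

880; no overflow

305 → 00100110001
575 → 01000111111
  00100110001
+ 01000111111
= 01101110000
Result 01101110000: MSB = 0 → value 880.
Both addends are non-negative and so is the stored result: no signed overflow.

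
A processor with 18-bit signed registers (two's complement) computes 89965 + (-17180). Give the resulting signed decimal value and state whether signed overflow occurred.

89965 → 010101111101101101
-17180 → 111011110011100100
  010101111101101101
+ 111011110011100100
= 010001110001010001  (discard carry-out 1)
Result 010001110001010001: MSB = 0 → value 72785.
Addends have opposite signs, so signed overflow cannot occur.

72785; no overflow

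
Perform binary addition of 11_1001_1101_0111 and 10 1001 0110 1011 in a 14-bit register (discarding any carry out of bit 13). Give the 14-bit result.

10001101000010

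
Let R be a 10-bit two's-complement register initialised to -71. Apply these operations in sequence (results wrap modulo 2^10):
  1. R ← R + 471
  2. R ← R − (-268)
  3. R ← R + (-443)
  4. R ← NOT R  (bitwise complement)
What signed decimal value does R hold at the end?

Start: R = -71 = 1110111001.
R = -71 + 471 = 400 = 0110010000
R = 400 − (-268) = 668; wraps to -356 = 1010011100
R = -356 + (-443) = -799; wraps to 225 = 0011100001
R = NOT 0011100001 = 1100011110 = -226

-226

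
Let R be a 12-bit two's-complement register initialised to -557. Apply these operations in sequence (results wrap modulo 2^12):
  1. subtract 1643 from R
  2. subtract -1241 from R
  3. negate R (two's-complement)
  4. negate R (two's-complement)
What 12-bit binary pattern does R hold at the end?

110001000001

Start: R = -557 = 110111010011.
R = -557 − 1643 = -2200; wraps to 1896 = 011101101000
R = 1896 − (-1241) = 3137; wraps to -959 = 110001000001
R = −(-959) = 959 = 001110111111
R = −(959) = -959 = 110001000001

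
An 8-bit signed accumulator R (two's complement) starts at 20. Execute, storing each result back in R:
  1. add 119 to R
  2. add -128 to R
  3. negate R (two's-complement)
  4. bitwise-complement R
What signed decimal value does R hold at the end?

Start: R = 20 = 00010100.
R = 20 + 119 = 139; wraps to -117 = 10001011
R = -117 + (-128) = -245; wraps to 11 = 00001011
R = −(11) = -11 = 11110101
R = NOT 11110101 = 00001010 = 10

10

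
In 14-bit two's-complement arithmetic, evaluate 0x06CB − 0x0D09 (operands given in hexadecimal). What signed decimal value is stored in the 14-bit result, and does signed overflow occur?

-1598; no overflow

0x06CB = 00011011001011 = 1739 (signed)
0x0D09 = 00110100001001 = 3337 (signed)
Subtract via negate-and-add: invert 00110100001001 + 1 = 11001011110111 (i.e. -3337).
  00011011001011
+ 11001011110111
= 11100111000010
Result 11100111000010: MSB = 1 → 14786 − 16384 = -1598.
Addends (after negating the subtrahend) have opposite signs, so signed overflow cannot occur.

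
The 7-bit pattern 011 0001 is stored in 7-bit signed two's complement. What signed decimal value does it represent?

MSB is 0, so the value is non-negative: 0110001 = 49.

49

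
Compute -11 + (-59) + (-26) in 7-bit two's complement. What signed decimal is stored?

-11 + (-59) = -70 → wraps to 58 (0111010)
58 + (-26) = 32 (0100000)

32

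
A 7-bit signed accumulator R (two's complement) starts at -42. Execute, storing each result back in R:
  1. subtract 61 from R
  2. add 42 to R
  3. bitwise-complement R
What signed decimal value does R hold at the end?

Start: R = -42 = 1010110.
R = -42 − 61 = -103; wraps to 25 = 0011001
R = 25 + 42 = 67; wraps to -61 = 1000011
R = NOT 1000011 = 0111100 = 60

60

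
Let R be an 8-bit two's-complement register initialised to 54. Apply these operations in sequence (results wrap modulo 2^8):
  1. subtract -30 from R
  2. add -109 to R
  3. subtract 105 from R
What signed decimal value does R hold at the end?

126

Start: R = 54 = 00110110.
R = 54 − (-30) = 84 = 01010100
R = 84 + (-109) = -25 = 11100111
R = -25 − 105 = -130; wraps to 126 = 01111110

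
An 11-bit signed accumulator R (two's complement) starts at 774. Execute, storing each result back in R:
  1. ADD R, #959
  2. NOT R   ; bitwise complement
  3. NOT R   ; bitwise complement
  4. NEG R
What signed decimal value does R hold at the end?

315

Start: R = 774 = 01100000110.
R = 774 + 959 = 1733; wraps to -315 = 11011000101
R = NOT 11011000101 = 00100111010 = 314
R = NOT 00100111010 = 11011000101 = -315
R = −(-315) = 315 = 00100111011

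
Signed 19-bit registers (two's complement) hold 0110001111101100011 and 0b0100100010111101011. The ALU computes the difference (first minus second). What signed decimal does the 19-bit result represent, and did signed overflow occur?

55672; no overflow

0110001111101100011 = 204643 (signed)
0b0100100010111101011 → 0100100010111101011 = 148971 (signed)
Subtract via negate-and-add: invert 0100100010111101011 + 1 = 1011011101000010101 (i.e. -148971).
  0110001111101100011
+ 1011011101000010101
= 0001101100101111000  (discard carry-out 1)
Result 0001101100101111000: MSB = 0 → value 55672.
Addends (after negating the subtrahend) have opposite signs, so signed overflow cannot occur.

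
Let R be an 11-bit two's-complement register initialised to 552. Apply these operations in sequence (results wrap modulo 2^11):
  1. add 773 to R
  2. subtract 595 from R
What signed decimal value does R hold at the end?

730

Start: R = 552 = 01000101000.
R = 552 + 773 = 1325; wraps to -723 = 10100101101
R = -723 − 595 = -1318; wraps to 730 = 01011011010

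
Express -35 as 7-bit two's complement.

1011101

|-35| = 35 = 0100011 in 7 bits.
Invert the bits: 1011100. Add 1: 1011101.
Check: 1011101 reads as 93 − 128 = -35.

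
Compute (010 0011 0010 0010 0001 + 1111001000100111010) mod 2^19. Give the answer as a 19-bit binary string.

0011100001101011011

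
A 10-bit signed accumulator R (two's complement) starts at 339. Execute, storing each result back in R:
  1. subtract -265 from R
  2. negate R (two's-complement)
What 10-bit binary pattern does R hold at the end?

0110100100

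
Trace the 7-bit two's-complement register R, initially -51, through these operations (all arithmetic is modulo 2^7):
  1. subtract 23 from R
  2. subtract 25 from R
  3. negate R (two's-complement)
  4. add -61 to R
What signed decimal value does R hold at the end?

38

Start: R = -51 = 1001101.
R = -51 − 23 = -74; wraps to 54 = 0110110
R = 54 − 25 = 29 = 0011101
R = −(29) = -29 = 1100011
R = -29 + (-61) = -90; wraps to 38 = 0100110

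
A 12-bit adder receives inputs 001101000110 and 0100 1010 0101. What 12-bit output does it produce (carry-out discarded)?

011111101011

  001101000110
+ 010010100101
= 011111101011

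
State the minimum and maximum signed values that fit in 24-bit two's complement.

Minimum: −2^23 = -8388608.
Maximum: 2^23 − 1 = 8388607.

min = -8388608, max = 8388607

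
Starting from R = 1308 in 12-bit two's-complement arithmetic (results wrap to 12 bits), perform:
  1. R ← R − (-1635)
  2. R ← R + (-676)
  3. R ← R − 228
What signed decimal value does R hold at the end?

Start: R = 1308 = 010100011100.
R = 1308 − (-1635) = 2943; wraps to -1153 = 101101111111
R = -1153 + (-676) = -1829 = 100011011011
R = -1829 − 228 = -2057; wraps to 2039 = 011111110111

2039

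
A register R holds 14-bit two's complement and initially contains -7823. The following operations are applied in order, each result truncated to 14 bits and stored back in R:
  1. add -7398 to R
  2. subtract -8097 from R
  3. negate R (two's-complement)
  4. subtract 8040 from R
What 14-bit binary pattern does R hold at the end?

11110001101100

Start: R = -7823 = 10000101110001.
R = -7823 + (-7398) = -15221; wraps to 1163 = 00010010001011
R = 1163 − (-8097) = 9260; wraps to -7124 = 10010000101100
R = −(-7124) = 7124 = 01101111010100
R = 7124 − 8040 = -916 = 11110001101100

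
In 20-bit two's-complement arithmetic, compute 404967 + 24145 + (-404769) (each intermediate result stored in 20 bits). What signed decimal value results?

404967 + 24145 = 429112 (01101000110000111000)
429112 + (-404769) = 24343 (00000101111100010111)

24343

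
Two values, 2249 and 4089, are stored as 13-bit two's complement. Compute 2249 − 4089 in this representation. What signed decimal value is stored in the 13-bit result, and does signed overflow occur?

-1840; no overflow

2249 → 0100011001001
4089 → 0111111111001
Subtract via negate-and-add: invert 0111111111001 + 1 = 1000000000111 (i.e. -4089).
  0100011001001
+ 1000000000111
= 1100011010000
Result 1100011010000: MSB = 1 → 6352 − 8192 = -1840.
Addends (after negating the subtrahend) have opposite signs, so signed overflow cannot occur.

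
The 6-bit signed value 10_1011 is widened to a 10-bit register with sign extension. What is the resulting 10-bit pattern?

MSB of 101011 is 1; replicate it into the new high bits.
1111|101011 → 1111101011 (still -21).

1111101011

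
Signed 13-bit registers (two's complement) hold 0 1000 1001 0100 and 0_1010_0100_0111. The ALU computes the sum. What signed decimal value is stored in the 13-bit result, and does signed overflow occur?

0 1000 1001 0100 → 0100010010100 = 2196 (signed)
0_1010_0100_0111 → 0101001000111 = 2631 (signed)
  0100010010100
+ 0101001000111
= 1001011011011
Result 1001011011011: MSB = 1 → 4827 − 8192 = -3365.
Both addends are non-negative but the stored result is negative: signed overflow. The true value 2196 + 2631 = 4827 lies outside [-4096, 4095].

-3365; overflow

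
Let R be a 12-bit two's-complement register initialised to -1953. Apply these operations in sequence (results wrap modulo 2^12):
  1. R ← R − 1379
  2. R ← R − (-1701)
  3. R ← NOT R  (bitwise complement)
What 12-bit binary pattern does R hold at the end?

Start: R = -1953 = 100001011111.
R = -1953 − 1379 = -3332; wraps to 764 = 001011111100
R = 764 − (-1701) = 2465; wraps to -1631 = 100110100001
R = NOT 100110100001 = 011001011110 = 1630

011001011110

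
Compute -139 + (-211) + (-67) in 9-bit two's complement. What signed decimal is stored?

95

-139 + (-211) = -350 → wraps to 162 (010100010)
162 + (-67) = 95 (001011111)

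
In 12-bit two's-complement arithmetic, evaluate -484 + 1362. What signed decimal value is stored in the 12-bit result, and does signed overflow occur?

-484 → 111000011100
1362 → 010101010010
  111000011100
+ 010101010010
= 001101101110  (discard carry-out 1)
Result 001101101110: MSB = 0 → value 878.
Addends have opposite signs, so signed overflow cannot occur.

878; no overflow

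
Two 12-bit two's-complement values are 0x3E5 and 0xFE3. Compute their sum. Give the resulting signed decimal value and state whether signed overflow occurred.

0x3E5 = 001111100101 = 997 (signed)
0xFE3 = 111111100011 = -29 (signed)
  001111100101
+ 111111100011
= 001111001000  (discard carry-out 1)
Result 001111001000: MSB = 0 → value 968.
Addends have opposite signs, so signed overflow cannot occur.

968; no overflow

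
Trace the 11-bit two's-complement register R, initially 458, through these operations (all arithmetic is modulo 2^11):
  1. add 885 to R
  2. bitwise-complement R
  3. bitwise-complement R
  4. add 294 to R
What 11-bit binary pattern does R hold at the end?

Start: R = 458 = 00111001010.
R = 458 + 885 = 1343; wraps to -705 = 10100111111
R = NOT 10100111111 = 01011000000 = 704
R = NOT 01011000000 = 10100111111 = -705
R = -705 + 294 = -411 = 11001100101

11001100101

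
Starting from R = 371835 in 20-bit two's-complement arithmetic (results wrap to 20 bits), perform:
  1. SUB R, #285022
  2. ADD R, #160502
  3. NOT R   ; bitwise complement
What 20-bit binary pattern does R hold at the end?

11000011100111101100

Start: R = 371835 = 01011010110001111011.
R = 371835 − 285022 = 86813 = 00010101001100011101
R = 86813 + 160502 = 247315 = 00111100011000010011
R = NOT 00111100011000010011 = 11000011100111101100 = -247316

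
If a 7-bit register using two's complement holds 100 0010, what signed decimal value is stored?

MSB is 1, so the value is negative.
Unsigned reading: 66. Subtract 2^7 = 128: 66 − 128 = -62.

-62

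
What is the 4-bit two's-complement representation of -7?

|-7| = 7 = 0111 in 4 bits.
Invert the bits: 1000. Add 1: 1001.
Check: 1001 reads as 9 − 16 = -7.

1001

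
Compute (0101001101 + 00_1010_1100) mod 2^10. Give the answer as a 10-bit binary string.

  0101001101
+ 0010101100
= 0111111001

0111111001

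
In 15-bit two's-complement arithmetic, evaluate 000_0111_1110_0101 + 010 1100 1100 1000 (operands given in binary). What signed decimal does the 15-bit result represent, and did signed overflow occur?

000_0111_1110_0101 → 000011111100101 = 2021 (signed)
010 1100 1100 1000 → 010110011001000 = 11464 (signed)
  000011111100101
+ 010110011001000
= 011010010101101
Result 011010010101101: MSB = 0 → value 13485.
Both addends are non-negative and so is the stored result: no signed overflow.

13485; no overflow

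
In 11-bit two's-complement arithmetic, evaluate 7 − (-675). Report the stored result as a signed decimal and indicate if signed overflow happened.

682; no overflow

7 → 00000000111
-675 → 10101011101
Subtract via negate-and-add: invert 10101011101 + 1 = 01010100011 (i.e. 675).
  00000000111
+ 01010100011
= 01010101010
Result 01010101010: MSB = 0 → value 682.
Both addends (after negating the subtrahend) are non-negative and so is the stored result: no signed overflow.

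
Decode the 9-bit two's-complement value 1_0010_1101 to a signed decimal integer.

MSB is 1, so the value is negative.
Unsigned reading: 301. Subtract 2^9 = 512: 301 − 512 = -211.

-211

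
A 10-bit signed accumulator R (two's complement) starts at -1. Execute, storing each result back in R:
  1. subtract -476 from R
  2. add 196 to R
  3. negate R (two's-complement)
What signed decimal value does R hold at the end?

353

Start: R = -1 = 1111111111.
R = -1 − (-476) = 475 = 0111011011
R = 475 + 196 = 671; wraps to -353 = 1010011111
R = −(-353) = 353 = 0101100001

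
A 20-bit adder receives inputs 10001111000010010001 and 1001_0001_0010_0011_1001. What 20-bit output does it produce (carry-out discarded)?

00100000001011001010

  10001111000010010001
+ 10010001001000111001
= 00100000001011001010  (discard carry-out 1)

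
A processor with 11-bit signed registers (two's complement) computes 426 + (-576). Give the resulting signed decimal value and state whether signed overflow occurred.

-150; no overflow

426 → 00110101010
-576 → 10111000000
  00110101010
+ 10111000000
= 11101101010
Result 11101101010: MSB = 1 → 1898 − 2048 = -150.
Addends have opposite signs, so signed overflow cannot occur.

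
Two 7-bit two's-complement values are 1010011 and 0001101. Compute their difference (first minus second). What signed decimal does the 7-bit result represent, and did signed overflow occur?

-58; no overflow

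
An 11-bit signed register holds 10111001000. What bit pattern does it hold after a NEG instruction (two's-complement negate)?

01000111000

Invert: 01000110111. Add 1: 01000111000.
Check: 10111001000 = -568, 01000111000 = 568.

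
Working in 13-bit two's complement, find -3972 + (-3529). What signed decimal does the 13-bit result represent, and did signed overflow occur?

691; overflow

-3972 → 1000001111100
-3529 → 1001000110111
  1000001111100
+ 1001000110111
= 0001010110011  (discard carry-out 1)
Result 0001010110011: MSB = 0 → value 691.
Both addends are negative but the stored result is non-negative: signed overflow. The true value -3972 + (-3529) = -7501 lies outside [-4096, 4095].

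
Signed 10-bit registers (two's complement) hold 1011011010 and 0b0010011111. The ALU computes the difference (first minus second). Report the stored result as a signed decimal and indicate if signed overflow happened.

1011011010 = -294 (signed)
0b0010011111 → 0010011111 = 159 (signed)
Subtract via negate-and-add: invert 0010011111 + 1 = 1101100001 (i.e. -159).
  1011011010
+ 1101100001
= 1000111011  (discard carry-out 1)
Result 1000111011: MSB = 1 → 571 − 1024 = -453.
Both addends (after negating the subtrahend) are negative and so is the stored result: no signed overflow.

-453; no overflow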